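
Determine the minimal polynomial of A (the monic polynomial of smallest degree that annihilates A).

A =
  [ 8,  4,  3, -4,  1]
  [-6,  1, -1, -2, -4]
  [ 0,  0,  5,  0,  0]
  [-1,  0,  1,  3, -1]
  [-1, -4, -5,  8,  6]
x^3 - 13*x^2 + 55*x - 75

The characteristic polynomial is χ_A(x) = (x - 5)^4*(x - 3), so the eigenvalues are known. The minimal polynomial is
  m_A(x) = Π_λ (x − λ)^{k_λ}
where k_λ is the size of the *largest* Jordan block for λ (equivalently, the smallest k with (A − λI)^k v = 0 for every generalised eigenvector v of λ).

  λ = 3: largest Jordan block has size 1, contributing (x − 3)
  λ = 5: largest Jordan block has size 2, contributing (x − 5)^2

So m_A(x) = (x - 5)^2*(x - 3) = x^3 - 13*x^2 + 55*x - 75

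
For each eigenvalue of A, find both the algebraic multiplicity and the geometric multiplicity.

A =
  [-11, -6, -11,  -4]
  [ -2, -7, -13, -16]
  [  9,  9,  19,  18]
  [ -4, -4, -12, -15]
λ = -5: alg = 3, geom = 1; λ = 1: alg = 1, geom = 1

Step 1 — factor the characteristic polynomial to read off the algebraic multiplicities:
  χ_A(x) = (x - 1)*(x + 5)^3

Step 2 — compute geometric multiplicities via the rank-nullity identity g(λ) = n − rank(A − λI):
  rank(A − (-5)·I) = 3, so dim ker(A − (-5)·I) = n − 3 = 1
  rank(A − (1)·I) = 3, so dim ker(A − (1)·I) = n − 3 = 1

Summary:
  λ = -5: algebraic multiplicity = 3, geometric multiplicity = 1
  λ = 1: algebraic multiplicity = 1, geometric multiplicity = 1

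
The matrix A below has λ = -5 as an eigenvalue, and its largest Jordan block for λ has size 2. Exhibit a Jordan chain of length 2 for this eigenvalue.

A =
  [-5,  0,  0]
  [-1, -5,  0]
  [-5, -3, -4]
A Jordan chain for λ = -5 of length 2:
v_1 = (0, -3, -9)ᵀ
v_2 = (3, -2, 0)ᵀ

Let N = A − (-5)·I. We want v_2 with N^2 v_2 = 0 but N^1 v_2 ≠ 0; then v_{j-1} := N · v_j for j = 2, …, 2.

Pick v_2 = (3, -2, 0)ᵀ.
Then v_1 = N · v_2 = (0, -3, -9)ᵀ.

Sanity check: (A − (-5)·I) v_1 = (0, 0, 0)ᵀ = 0. ✓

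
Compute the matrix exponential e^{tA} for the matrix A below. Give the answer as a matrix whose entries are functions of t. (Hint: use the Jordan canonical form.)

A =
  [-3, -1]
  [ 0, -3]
e^{tA} =
  [exp(-3*t), -t*exp(-3*t)]
  [0, exp(-3*t)]

Strategy: write A = P · J · P⁻¹ where J is a Jordan canonical form, so e^{tA} = P · e^{tJ} · P⁻¹, and e^{tJ} can be computed block-by-block.

A has Jordan form
J =
  [-3,  1]
  [ 0, -3]
(up to reordering of blocks).

Per-block formulas:
  For a 2×2 Jordan block J_2(-3): exp(t · J_2(-3)) = e^(-3t)·(I + t·N), where N is the 2×2 nilpotent shift.

After assembling e^{tJ} and conjugating by P, we get:

e^{tA} =
  [exp(-3*t), -t*exp(-3*t)]
  [0, exp(-3*t)]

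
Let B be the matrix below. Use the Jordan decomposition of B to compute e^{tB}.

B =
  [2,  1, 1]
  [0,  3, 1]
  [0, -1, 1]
e^{tB} =
  [exp(2*t), t*exp(2*t), t*exp(2*t)]
  [0, t*exp(2*t) + exp(2*t), t*exp(2*t)]
  [0, -t*exp(2*t), -t*exp(2*t) + exp(2*t)]

Strategy: write B = P · J · P⁻¹ where J is a Jordan canonical form, so e^{tB} = P · e^{tJ} · P⁻¹, and e^{tJ} can be computed block-by-block.

B has Jordan form
J =
  [2, 1, 0]
  [0, 2, 0]
  [0, 0, 2]
(up to reordering of blocks).

Per-block formulas:
  For a 1×1 block at λ = 2: exp(t · [2]) = [e^(2t)].
  For a 2×2 Jordan block J_2(2): exp(t · J_2(2)) = e^(2t)·(I + t·N), where N is the 2×2 nilpotent shift.

After assembling e^{tJ} and conjugating by P, we get:

e^{tB} =
  [exp(2*t), t*exp(2*t), t*exp(2*t)]
  [0, t*exp(2*t) + exp(2*t), t*exp(2*t)]
  [0, -t*exp(2*t), -t*exp(2*t) + exp(2*t)]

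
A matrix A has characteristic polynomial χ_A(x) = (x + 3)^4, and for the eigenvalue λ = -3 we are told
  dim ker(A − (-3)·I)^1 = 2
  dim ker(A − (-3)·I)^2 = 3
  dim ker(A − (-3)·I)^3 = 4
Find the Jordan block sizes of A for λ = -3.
Block sizes for λ = -3: [3, 1]

From the dimensions of kernels of powers, the number of Jordan blocks of size at least j is d_j − d_{j−1} where d_j = dim ker(N^j) (with d_0 = 0). Computing the differences gives [2, 1, 1].
The number of blocks of size exactly k is (#blocks of size ≥ k) − (#blocks of size ≥ k + 1), so the partition is: 1 block(s) of size 1, 1 block(s) of size 3.
In nonincreasing order the block sizes are [3, 1].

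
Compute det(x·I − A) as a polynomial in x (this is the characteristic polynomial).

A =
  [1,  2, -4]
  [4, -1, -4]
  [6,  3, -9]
x^3 + 9*x^2 + 27*x + 27

Expanding det(x·I − A) (e.g. by cofactor expansion or by noting that A is similar to its Jordan form J, which has the same characteristic polynomial as A) gives
  χ_A(x) = x^3 + 9*x^2 + 27*x + 27
which factors as (x + 3)^3. The eigenvalues (with algebraic multiplicities) are λ = -3 with multiplicity 3.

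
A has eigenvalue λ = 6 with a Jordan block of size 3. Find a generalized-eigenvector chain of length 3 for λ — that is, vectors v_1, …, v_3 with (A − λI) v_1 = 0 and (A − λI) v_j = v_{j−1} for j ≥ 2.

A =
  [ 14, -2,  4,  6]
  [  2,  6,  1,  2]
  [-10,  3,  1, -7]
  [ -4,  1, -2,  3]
A Jordan chain for λ = 6 of length 3:
v_1 = (-4, -2, 4, 2)ᵀ
v_2 = (8, 2, -10, -4)ᵀ
v_3 = (1, 0, 0, 0)ᵀ

Let N = A − (6)·I. We want v_3 with N^3 v_3 = 0 but N^2 v_3 ≠ 0; then v_{j-1} := N · v_j for j = 3, …, 2.

Pick v_3 = (1, 0, 0, 0)ᵀ.
Then v_2 = N · v_3 = (8, 2, -10, -4)ᵀ.
Then v_1 = N · v_2 = (-4, -2, 4, 2)ᵀ.

Sanity check: (A − (6)·I) v_1 = (0, 0, 0, 0)ᵀ = 0. ✓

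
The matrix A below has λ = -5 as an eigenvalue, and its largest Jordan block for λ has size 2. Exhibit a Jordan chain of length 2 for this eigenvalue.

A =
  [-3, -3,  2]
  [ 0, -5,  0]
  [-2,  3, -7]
A Jordan chain for λ = -5 of length 2:
v_1 = (2, 0, -2)ᵀ
v_2 = (1, 0, 0)ᵀ

Let N = A − (-5)·I. We want v_2 with N^2 v_2 = 0 but N^1 v_2 ≠ 0; then v_{j-1} := N · v_j for j = 2, …, 2.

Pick v_2 = (1, 0, 0)ᵀ.
Then v_1 = N · v_2 = (2, 0, -2)ᵀ.

Sanity check: (A − (-5)·I) v_1 = (0, 0, 0)ᵀ = 0. ✓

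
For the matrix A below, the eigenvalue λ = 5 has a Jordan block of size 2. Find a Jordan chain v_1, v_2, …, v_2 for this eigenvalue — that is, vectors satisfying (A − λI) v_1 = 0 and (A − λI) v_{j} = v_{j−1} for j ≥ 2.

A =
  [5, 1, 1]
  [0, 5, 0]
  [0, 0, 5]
A Jordan chain for λ = 5 of length 2:
v_1 = (1, 0, 0)ᵀ
v_2 = (0, 1, 0)ᵀ

Let N = A − (5)·I. We want v_2 with N^2 v_2 = 0 but N^1 v_2 ≠ 0; then v_{j-1} := N · v_j for j = 2, …, 2.

Pick v_2 = (0, 1, 0)ᵀ.
Then v_1 = N · v_2 = (1, 0, 0)ᵀ.

Sanity check: (A − (5)·I) v_1 = (0, 0, 0)ᵀ = 0. ✓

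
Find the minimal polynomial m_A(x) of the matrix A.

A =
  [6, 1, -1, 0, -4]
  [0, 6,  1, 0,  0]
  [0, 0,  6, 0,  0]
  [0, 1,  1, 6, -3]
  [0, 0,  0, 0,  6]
x^3 - 18*x^2 + 108*x - 216

The characteristic polynomial is χ_A(x) = (x - 6)^5, so the eigenvalues are known. The minimal polynomial is
  m_A(x) = Π_λ (x − λ)^{k_λ}
where k_λ is the size of the *largest* Jordan block for λ (equivalently, the smallest k with (A − λI)^k v = 0 for every generalised eigenvector v of λ).

  λ = 6: largest Jordan block has size 3, contributing (x − 6)^3

So m_A(x) = (x - 6)^3 = x^3 - 18*x^2 + 108*x - 216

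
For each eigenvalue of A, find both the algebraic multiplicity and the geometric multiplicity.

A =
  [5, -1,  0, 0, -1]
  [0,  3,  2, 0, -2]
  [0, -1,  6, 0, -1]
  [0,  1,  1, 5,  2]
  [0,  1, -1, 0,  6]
λ = 5: alg = 5, geom = 2

Step 1 — factor the characteristic polynomial to read off the algebraic multiplicities:
  χ_A(x) = (x - 5)^5

Step 2 — compute geometric multiplicities via the rank-nullity identity g(λ) = n − rank(A − λI):
  rank(A − (5)·I) = 3, so dim ker(A − (5)·I) = n − 3 = 2

Summary:
  λ = 5: algebraic multiplicity = 5, geometric multiplicity = 2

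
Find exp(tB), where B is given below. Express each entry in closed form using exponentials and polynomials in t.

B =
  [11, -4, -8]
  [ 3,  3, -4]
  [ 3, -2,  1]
e^{tB} =
  [6*t*exp(5*t) + exp(5*t), -4*t*exp(5*t), -8*t*exp(5*t)]
  [3*t*exp(5*t), -2*t*exp(5*t) + exp(5*t), -4*t*exp(5*t)]
  [3*t*exp(5*t), -2*t*exp(5*t), -4*t*exp(5*t) + exp(5*t)]

Strategy: write B = P · J · P⁻¹ where J is a Jordan canonical form, so e^{tB} = P · e^{tJ} · P⁻¹, and e^{tJ} can be computed block-by-block.

B has Jordan form
J =
  [5, 1, 0]
  [0, 5, 0]
  [0, 0, 5]
(up to reordering of blocks).

Per-block formulas:
  For a 2×2 Jordan block J_2(5): exp(t · J_2(5)) = e^(5t)·(I + t·N), where N is the 2×2 nilpotent shift.
  For a 1×1 block at λ = 5: exp(t · [5]) = [e^(5t)].

After assembling e^{tJ} and conjugating by P, we get:

e^{tB} =
  [6*t*exp(5*t) + exp(5*t), -4*t*exp(5*t), -8*t*exp(5*t)]
  [3*t*exp(5*t), -2*t*exp(5*t) + exp(5*t), -4*t*exp(5*t)]
  [3*t*exp(5*t), -2*t*exp(5*t), -4*t*exp(5*t) + exp(5*t)]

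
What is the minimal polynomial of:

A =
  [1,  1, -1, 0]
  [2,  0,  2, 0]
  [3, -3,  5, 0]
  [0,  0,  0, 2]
x^2 - 4*x + 4

The characteristic polynomial is χ_A(x) = (x - 2)^4, so the eigenvalues are known. The minimal polynomial is
  m_A(x) = Π_λ (x − λ)^{k_λ}
where k_λ is the size of the *largest* Jordan block for λ (equivalently, the smallest k with (A − λI)^k v = 0 for every generalised eigenvector v of λ).

  λ = 2: largest Jordan block has size 2, contributing (x − 2)^2

So m_A(x) = (x - 2)^2 = x^2 - 4*x + 4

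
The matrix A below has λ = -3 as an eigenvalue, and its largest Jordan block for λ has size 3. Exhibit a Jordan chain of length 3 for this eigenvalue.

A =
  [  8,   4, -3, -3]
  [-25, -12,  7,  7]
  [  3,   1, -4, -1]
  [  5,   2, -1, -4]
A Jordan chain for λ = -3 of length 3:
v_1 = (-3, 6, 0, -3)ᵀ
v_2 = (11, -25, 3, 5)ᵀ
v_3 = (1, 0, 0, 0)ᵀ

Let N = A − (-3)·I. We want v_3 with N^3 v_3 = 0 but N^2 v_3 ≠ 0; then v_{j-1} := N · v_j for j = 3, …, 2.

Pick v_3 = (1, 0, 0, 0)ᵀ.
Then v_2 = N · v_3 = (11, -25, 3, 5)ᵀ.
Then v_1 = N · v_2 = (-3, 6, 0, -3)ᵀ.

Sanity check: (A − (-3)·I) v_1 = (0, 0, 0, 0)ᵀ = 0. ✓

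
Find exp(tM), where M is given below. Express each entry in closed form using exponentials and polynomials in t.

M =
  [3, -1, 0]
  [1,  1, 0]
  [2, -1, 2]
e^{tM} =
  [t*exp(2*t) + exp(2*t), -t*exp(2*t), 0]
  [t*exp(2*t), -t*exp(2*t) + exp(2*t), 0]
  [t^2*exp(2*t)/2 + 2*t*exp(2*t), -t^2*exp(2*t)/2 - t*exp(2*t), exp(2*t)]

Strategy: write M = P · J · P⁻¹ where J is a Jordan canonical form, so e^{tM} = P · e^{tJ} · P⁻¹, and e^{tJ} can be computed block-by-block.

M has Jordan form
J =
  [2, 1, 0]
  [0, 2, 1]
  [0, 0, 2]
(up to reordering of blocks).

Per-block formulas:
  For a 3×3 Jordan block J_3(2): exp(t · J_3(2)) = e^(2t)·(I + t·N + (t^2/2)·N^2), where N is the 3×3 nilpotent shift.

After assembling e^{tJ} and conjugating by P, we get:

e^{tM} =
  [t*exp(2*t) + exp(2*t), -t*exp(2*t), 0]
  [t*exp(2*t), -t*exp(2*t) + exp(2*t), 0]
  [t^2*exp(2*t)/2 + 2*t*exp(2*t), -t^2*exp(2*t)/2 - t*exp(2*t), exp(2*t)]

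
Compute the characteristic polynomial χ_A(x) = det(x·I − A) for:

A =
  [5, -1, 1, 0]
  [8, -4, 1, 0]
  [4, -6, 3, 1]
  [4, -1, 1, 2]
x^4 - 6*x^3 + 54*x - 81

Expanding det(x·I − A) (e.g. by cofactor expansion or by noting that A is similar to its Jordan form J, which has the same characteristic polynomial as A) gives
  χ_A(x) = x^4 - 6*x^3 + 54*x - 81
which factors as (x - 3)^3*(x + 3). The eigenvalues (with algebraic multiplicities) are λ = -3 with multiplicity 1, λ = 3 with multiplicity 3.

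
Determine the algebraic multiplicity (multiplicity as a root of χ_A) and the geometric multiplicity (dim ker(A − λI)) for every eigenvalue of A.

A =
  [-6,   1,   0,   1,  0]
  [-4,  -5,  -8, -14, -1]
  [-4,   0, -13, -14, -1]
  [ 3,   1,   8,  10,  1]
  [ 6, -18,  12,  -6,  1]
λ = -5: alg = 3, geom = 2; λ = 1: alg = 2, geom = 1

Step 1 — factor the characteristic polynomial to read off the algebraic multiplicities:
  χ_A(x) = (x - 1)^2*(x + 5)^3

Step 2 — compute geometric multiplicities via the rank-nullity identity g(λ) = n − rank(A − λI):
  rank(A − (-5)·I) = 3, so dim ker(A − (-5)·I) = n − 3 = 2
  rank(A − (1)·I) = 4, so dim ker(A − (1)·I) = n − 4 = 1

Summary:
  λ = -5: algebraic multiplicity = 3, geometric multiplicity = 2
  λ = 1: algebraic multiplicity = 2, geometric multiplicity = 1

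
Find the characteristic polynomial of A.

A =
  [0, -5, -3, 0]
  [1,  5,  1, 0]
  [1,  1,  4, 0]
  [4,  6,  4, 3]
x^4 - 12*x^3 + 54*x^2 - 108*x + 81

Expanding det(x·I − A) (e.g. by cofactor expansion or by noting that A is similar to its Jordan form J, which has the same characteristic polynomial as A) gives
  χ_A(x) = x^4 - 12*x^3 + 54*x^2 - 108*x + 81
which factors as (x - 3)^4. The eigenvalues (with algebraic multiplicities) are λ = 3 with multiplicity 4.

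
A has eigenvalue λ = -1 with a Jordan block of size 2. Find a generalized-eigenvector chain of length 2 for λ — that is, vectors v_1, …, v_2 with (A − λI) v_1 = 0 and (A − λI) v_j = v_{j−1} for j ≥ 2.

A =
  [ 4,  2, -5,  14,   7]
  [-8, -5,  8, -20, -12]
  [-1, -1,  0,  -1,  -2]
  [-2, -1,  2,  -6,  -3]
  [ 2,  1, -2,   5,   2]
A Jordan chain for λ = -1 of length 2:
v_1 = (5, -8, -1, -2, 2)ᵀ
v_2 = (1, 0, 0, 0, 0)ᵀ

Let N = A − (-1)·I. We want v_2 with N^2 v_2 = 0 but N^1 v_2 ≠ 0; then v_{j-1} := N · v_j for j = 2, …, 2.

Pick v_2 = (1, 0, 0, 0, 0)ᵀ.
Then v_1 = N · v_2 = (5, -8, -1, -2, 2)ᵀ.

Sanity check: (A − (-1)·I) v_1 = (0, 0, 0, 0, 0)ᵀ = 0. ✓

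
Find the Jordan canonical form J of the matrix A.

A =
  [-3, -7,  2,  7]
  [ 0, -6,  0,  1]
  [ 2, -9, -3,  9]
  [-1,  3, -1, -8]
J_3(-5) ⊕ J_1(-5)

The characteristic polynomial is
  det(x·I − A) = x^4 + 20*x^3 + 150*x^2 + 500*x + 625 = (x + 5)^4

Eigenvalues and multiplicities (the geometric multiplicity of λ is n − rank(A − λI), which equals the number of Jordan blocks for λ):
  λ = -5: algebraic multiplicity = 4, geometric multiplicity = 2

Determining the block sizes for each eigenvalue:
  λ = -5: with am = 4 and gm = 2, the partition is not yet determined (e.g. several partitions of 4 into 2 parts exist). Let N = A − (-5)·I. Computing rank(N^1) = 2, rank(N^2) = 1, rank(N^3) = 0; the number of blocks of size ≥ j is rank(N^{j−1}) − rank(N^j), giving [2, 1, 1]. So we have 1 block(s) of size 3, 1 block(s) of size 1 → block sizes [3, 1]

Assembling the blocks gives a Jordan form
J =
  [-5,  1,  0,  0]
  [ 0, -5,  1,  0]
  [ 0,  0, -5,  0]
  [ 0,  0,  0, -5]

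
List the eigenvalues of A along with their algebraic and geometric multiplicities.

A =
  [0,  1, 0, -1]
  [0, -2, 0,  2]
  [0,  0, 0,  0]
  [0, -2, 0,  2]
λ = 0: alg = 4, geom = 3

Step 1 — factor the characteristic polynomial to read off the algebraic multiplicities:
  χ_A(x) = x^4

Step 2 — compute geometric multiplicities via the rank-nullity identity g(λ) = n − rank(A − λI):
  rank(A − (0)·I) = 1, so dim ker(A − (0)·I) = n − 1 = 3

Summary:
  λ = 0: algebraic multiplicity = 4, geometric multiplicity = 3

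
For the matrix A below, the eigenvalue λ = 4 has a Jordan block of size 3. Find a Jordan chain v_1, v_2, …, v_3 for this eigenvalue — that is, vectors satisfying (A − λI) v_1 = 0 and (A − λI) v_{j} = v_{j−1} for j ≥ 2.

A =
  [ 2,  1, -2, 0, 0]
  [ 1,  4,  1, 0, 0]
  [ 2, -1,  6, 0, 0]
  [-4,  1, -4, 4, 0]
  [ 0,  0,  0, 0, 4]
A Jordan chain for λ = 4 of length 3:
v_1 = (1, 0, -1, 1, 0)ᵀ
v_2 = (-2, 1, 2, -4, 0)ᵀ
v_3 = (1, 0, 0, 0, 0)ᵀ

Let N = A − (4)·I. We want v_3 with N^3 v_3 = 0 but N^2 v_3 ≠ 0; then v_{j-1} := N · v_j for j = 3, …, 2.

Pick v_3 = (1, 0, 0, 0, 0)ᵀ.
Then v_2 = N · v_3 = (-2, 1, 2, -4, 0)ᵀ.
Then v_1 = N · v_2 = (1, 0, -1, 1, 0)ᵀ.

Sanity check: (A − (4)·I) v_1 = (0, 0, 0, 0, 0)ᵀ = 0. ✓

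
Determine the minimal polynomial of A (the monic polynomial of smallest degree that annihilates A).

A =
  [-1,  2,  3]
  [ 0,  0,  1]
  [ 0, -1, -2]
x^3 + 3*x^2 + 3*x + 1

The characteristic polynomial is χ_A(x) = (x + 1)^3, so the eigenvalues are known. The minimal polynomial is
  m_A(x) = Π_λ (x − λ)^{k_λ}
where k_λ is the size of the *largest* Jordan block for λ (equivalently, the smallest k with (A − λI)^k v = 0 for every generalised eigenvector v of λ).

  λ = -1: largest Jordan block has size 3, contributing (x + 1)^3

So m_A(x) = (x + 1)^3 = x^3 + 3*x^2 + 3*x + 1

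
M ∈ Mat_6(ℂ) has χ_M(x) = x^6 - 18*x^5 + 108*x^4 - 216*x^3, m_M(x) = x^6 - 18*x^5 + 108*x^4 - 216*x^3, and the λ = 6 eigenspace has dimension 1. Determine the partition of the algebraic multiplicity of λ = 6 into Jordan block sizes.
Block sizes for λ = 6: [3]

Step 1 — from the characteristic polynomial, algebraic multiplicity of λ = 6 is 3. From dim ker(M − (6)·I) = 1, there are exactly 1 Jordan blocks for λ = 6.
Step 2 — from the minimal polynomial, the factor (x − 6)^3 tells us the largest block for λ = 6 has size 3.
Step 3 — with total size 3, 1 blocks, and largest block 3, the block sizes (in nonincreasing order) are [3].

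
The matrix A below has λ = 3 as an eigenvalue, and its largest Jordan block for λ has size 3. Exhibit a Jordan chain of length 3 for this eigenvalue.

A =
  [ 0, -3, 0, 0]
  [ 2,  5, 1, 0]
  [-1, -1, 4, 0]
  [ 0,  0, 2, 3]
A Jordan chain for λ = 3 of length 3:
v_1 = (3, -3, 0, -2)ᵀ
v_2 = (-3, 2, -1, 0)ᵀ
v_3 = (1, 0, 0, 0)ᵀ

Let N = A − (3)·I. We want v_3 with N^3 v_3 = 0 but N^2 v_3 ≠ 0; then v_{j-1} := N · v_j for j = 3, …, 2.

Pick v_3 = (1, 0, 0, 0)ᵀ.
Then v_2 = N · v_3 = (-3, 2, -1, 0)ᵀ.
Then v_1 = N · v_2 = (3, -3, 0, -2)ᵀ.

Sanity check: (A − (3)·I) v_1 = (0, 0, 0, 0)ᵀ = 0. ✓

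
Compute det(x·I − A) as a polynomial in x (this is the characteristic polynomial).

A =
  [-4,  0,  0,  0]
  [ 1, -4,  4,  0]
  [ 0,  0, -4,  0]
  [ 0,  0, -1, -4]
x^4 + 16*x^3 + 96*x^2 + 256*x + 256

Expanding det(x·I − A) (e.g. by cofactor expansion or by noting that A is similar to its Jordan form J, which has the same characteristic polynomial as A) gives
  χ_A(x) = x^4 + 16*x^3 + 96*x^2 + 256*x + 256
which factors as (x + 4)^4. The eigenvalues (with algebraic multiplicities) are λ = -4 with multiplicity 4.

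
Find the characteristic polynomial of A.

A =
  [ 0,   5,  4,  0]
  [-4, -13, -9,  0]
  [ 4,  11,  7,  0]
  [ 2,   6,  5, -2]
x^4 + 8*x^3 + 24*x^2 + 32*x + 16

Expanding det(x·I − A) (e.g. by cofactor expansion or by noting that A is similar to its Jordan form J, which has the same characteristic polynomial as A) gives
  χ_A(x) = x^4 + 8*x^3 + 24*x^2 + 32*x + 16
which factors as (x + 2)^4. The eigenvalues (with algebraic multiplicities) are λ = -2 with multiplicity 4.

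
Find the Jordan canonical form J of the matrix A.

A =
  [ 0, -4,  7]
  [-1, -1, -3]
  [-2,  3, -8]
J_3(-3)

The characteristic polynomial is
  det(x·I − A) = x^3 + 9*x^2 + 27*x + 27 = (x + 3)^3

Eigenvalues and multiplicities (the geometric multiplicity of λ is n − rank(A − λI), which equals the number of Jordan blocks for λ):
  λ = -3: algebraic multiplicity = 3, geometric multiplicity = 1

Determining the block sizes for each eigenvalue:
  λ = -3: one block (gm = 1), so the single block has size am = 3 → block sizes [3]

Assembling the blocks gives a Jordan form
J =
  [-3,  1,  0]
  [ 0, -3,  1]
  [ 0,  0, -3]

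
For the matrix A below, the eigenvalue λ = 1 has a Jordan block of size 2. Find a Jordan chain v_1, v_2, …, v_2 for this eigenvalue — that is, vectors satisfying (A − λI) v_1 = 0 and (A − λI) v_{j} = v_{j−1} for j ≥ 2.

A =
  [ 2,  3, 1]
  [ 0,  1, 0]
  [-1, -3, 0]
A Jordan chain for λ = 1 of length 2:
v_1 = (1, 0, -1)ᵀ
v_2 = (1, 0, 0)ᵀ

Let N = A − (1)·I. We want v_2 with N^2 v_2 = 0 but N^1 v_2 ≠ 0; then v_{j-1} := N · v_j for j = 2, …, 2.

Pick v_2 = (1, 0, 0)ᵀ.
Then v_1 = N · v_2 = (1, 0, -1)ᵀ.

Sanity check: (A − (1)·I) v_1 = (0, 0, 0)ᵀ = 0. ✓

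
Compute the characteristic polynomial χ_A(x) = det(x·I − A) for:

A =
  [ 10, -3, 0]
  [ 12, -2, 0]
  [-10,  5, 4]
x^3 - 12*x^2 + 48*x - 64

Expanding det(x·I − A) (e.g. by cofactor expansion or by noting that A is similar to its Jordan form J, which has the same characteristic polynomial as A) gives
  χ_A(x) = x^3 - 12*x^2 + 48*x - 64
which factors as (x - 4)^3. The eigenvalues (with algebraic multiplicities) are λ = 4 with multiplicity 3.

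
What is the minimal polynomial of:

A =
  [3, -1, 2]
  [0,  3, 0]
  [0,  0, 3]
x^2 - 6*x + 9

The characteristic polynomial is χ_A(x) = (x - 3)^3, so the eigenvalues are known. The minimal polynomial is
  m_A(x) = Π_λ (x − λ)^{k_λ}
where k_λ is the size of the *largest* Jordan block for λ (equivalently, the smallest k with (A − λI)^k v = 0 for every generalised eigenvector v of λ).

  λ = 3: largest Jordan block has size 2, contributing (x − 3)^2

So m_A(x) = (x - 3)^2 = x^2 - 6*x + 9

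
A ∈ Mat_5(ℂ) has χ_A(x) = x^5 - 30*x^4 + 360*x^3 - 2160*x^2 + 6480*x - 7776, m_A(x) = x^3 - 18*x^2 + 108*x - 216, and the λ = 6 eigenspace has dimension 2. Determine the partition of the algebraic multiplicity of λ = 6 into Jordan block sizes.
Block sizes for λ = 6: [3, 2]

Step 1 — from the characteristic polynomial, algebraic multiplicity of λ = 6 is 5. From dim ker(A − (6)·I) = 2, there are exactly 2 Jordan blocks for λ = 6.
Step 2 — from the minimal polynomial, the factor (x − 6)^3 tells us the largest block for λ = 6 has size 3.
Step 3 — with total size 5, 2 blocks, and largest block 3, the block sizes (in nonincreasing order) are [3, 2].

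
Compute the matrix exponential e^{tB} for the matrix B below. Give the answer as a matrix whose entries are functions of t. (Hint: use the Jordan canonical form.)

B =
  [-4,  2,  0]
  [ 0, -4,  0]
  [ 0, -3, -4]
e^{tB} =
  [exp(-4*t), 2*t*exp(-4*t), 0]
  [0, exp(-4*t), 0]
  [0, -3*t*exp(-4*t), exp(-4*t)]

Strategy: write B = P · J · P⁻¹ where J is a Jordan canonical form, so e^{tB} = P · e^{tJ} · P⁻¹, and e^{tJ} can be computed block-by-block.

B has Jordan form
J =
  [-4,  1,  0]
  [ 0, -4,  0]
  [ 0,  0, -4]
(up to reordering of blocks).

Per-block formulas:
  For a 1×1 block at λ = -4: exp(t · [-4]) = [e^(-4t)].
  For a 2×2 Jordan block J_2(-4): exp(t · J_2(-4)) = e^(-4t)·(I + t·N), where N is the 2×2 nilpotent shift.

After assembling e^{tJ} and conjugating by P, we get:

e^{tB} =
  [exp(-4*t), 2*t*exp(-4*t), 0]
  [0, exp(-4*t), 0]
  [0, -3*t*exp(-4*t), exp(-4*t)]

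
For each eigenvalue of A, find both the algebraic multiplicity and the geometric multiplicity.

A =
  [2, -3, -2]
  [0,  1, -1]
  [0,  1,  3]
λ = 2: alg = 3, geom = 1

Step 1 — factor the characteristic polynomial to read off the algebraic multiplicities:
  χ_A(x) = (x - 2)^3

Step 2 — compute geometric multiplicities via the rank-nullity identity g(λ) = n − rank(A − λI):
  rank(A − (2)·I) = 2, so dim ker(A − (2)·I) = n − 2 = 1

Summary:
  λ = 2: algebraic multiplicity = 3, geometric multiplicity = 1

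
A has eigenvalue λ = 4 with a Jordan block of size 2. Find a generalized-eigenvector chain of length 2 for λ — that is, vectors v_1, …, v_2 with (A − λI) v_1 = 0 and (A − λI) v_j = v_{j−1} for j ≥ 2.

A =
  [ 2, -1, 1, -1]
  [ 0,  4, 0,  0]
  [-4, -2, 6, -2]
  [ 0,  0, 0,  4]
A Jordan chain for λ = 4 of length 2:
v_1 = (-2, 0, -4, 0)ᵀ
v_2 = (1, 0, 0, 0)ᵀ

Let N = A − (4)·I. We want v_2 with N^2 v_2 = 0 but N^1 v_2 ≠ 0; then v_{j-1} := N · v_j for j = 2, …, 2.

Pick v_2 = (1, 0, 0, 0)ᵀ.
Then v_1 = N · v_2 = (-2, 0, -4, 0)ᵀ.

Sanity check: (A − (4)·I) v_1 = (0, 0, 0, 0)ᵀ = 0. ✓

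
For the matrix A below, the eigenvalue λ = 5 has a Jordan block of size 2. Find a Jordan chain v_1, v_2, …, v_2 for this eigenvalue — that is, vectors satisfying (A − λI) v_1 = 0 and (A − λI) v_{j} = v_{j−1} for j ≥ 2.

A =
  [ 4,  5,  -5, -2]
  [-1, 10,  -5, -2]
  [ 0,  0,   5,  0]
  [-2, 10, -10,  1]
A Jordan chain for λ = 5 of length 2:
v_1 = (-1, -1, 0, -2)ᵀ
v_2 = (1, 0, 0, 0)ᵀ

Let N = A − (5)·I. We want v_2 with N^2 v_2 = 0 but N^1 v_2 ≠ 0; then v_{j-1} := N · v_j for j = 2, …, 2.

Pick v_2 = (1, 0, 0, 0)ᵀ.
Then v_1 = N · v_2 = (-1, -1, 0, -2)ᵀ.

Sanity check: (A − (5)·I) v_1 = (0, 0, 0, 0)ᵀ = 0. ✓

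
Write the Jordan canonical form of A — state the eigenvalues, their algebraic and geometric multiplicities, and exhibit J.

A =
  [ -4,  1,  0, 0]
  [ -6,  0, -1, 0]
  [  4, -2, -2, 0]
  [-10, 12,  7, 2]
J_3(-2) ⊕ J_1(2)

The characteristic polynomial is
  det(x·I − A) = x^4 + 4*x^3 - 16*x - 16 = (x - 2)*(x + 2)^3

Eigenvalues and multiplicities (the geometric multiplicity of λ is n − rank(A − λI), which equals the number of Jordan blocks for λ):
  λ = -2: algebraic multiplicity = 3, geometric multiplicity = 1
  λ = 2: algebraic multiplicity = 1, geometric multiplicity = 1

Determining the block sizes for each eigenvalue:
  λ = -2: one block (gm = 1), so the single block has size am = 3 → block sizes [3]
  λ = 2: one block (gm = 1), so the single block has size am = 1 → block sizes [1]

Assembling the blocks gives a Jordan form
J =
  [-2,  1,  0, 0]
  [ 0, -2,  1, 0]
  [ 0,  0, -2, 0]
  [ 0,  0,  0, 2]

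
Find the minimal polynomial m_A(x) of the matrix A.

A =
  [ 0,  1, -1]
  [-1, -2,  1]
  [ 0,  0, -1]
x^2 + 2*x + 1

The characteristic polynomial is χ_A(x) = (x + 1)^3, so the eigenvalues are known. The minimal polynomial is
  m_A(x) = Π_λ (x − λ)^{k_λ}
where k_λ is the size of the *largest* Jordan block for λ (equivalently, the smallest k with (A − λI)^k v = 0 for every generalised eigenvector v of λ).

  λ = -1: largest Jordan block has size 2, contributing (x + 1)^2

So m_A(x) = (x + 1)^2 = x^2 + 2*x + 1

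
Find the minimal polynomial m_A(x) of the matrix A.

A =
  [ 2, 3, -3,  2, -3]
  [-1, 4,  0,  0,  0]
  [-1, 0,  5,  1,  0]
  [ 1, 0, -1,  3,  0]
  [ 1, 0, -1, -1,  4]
x^4 - 14*x^3 + 73*x^2 - 168*x + 144

The characteristic polynomial is χ_A(x) = (x - 4)^3*(x - 3)^2, so the eigenvalues are known. The minimal polynomial is
  m_A(x) = Π_λ (x − λ)^{k_λ}
where k_λ is the size of the *largest* Jordan block for λ (equivalently, the smallest k with (A − λI)^k v = 0 for every generalised eigenvector v of λ).

  λ = 3: largest Jordan block has size 2, contributing (x − 3)^2
  λ = 4: largest Jordan block has size 2, contributing (x − 4)^2

So m_A(x) = (x - 4)^2*(x - 3)^2 = x^4 - 14*x^3 + 73*x^2 - 168*x + 144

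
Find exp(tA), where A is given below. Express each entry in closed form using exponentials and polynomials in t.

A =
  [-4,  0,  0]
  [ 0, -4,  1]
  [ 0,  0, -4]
e^{tA} =
  [exp(-4*t), 0, 0]
  [0, exp(-4*t), t*exp(-4*t)]
  [0, 0, exp(-4*t)]

Strategy: write A = P · J · P⁻¹ where J is a Jordan canonical form, so e^{tA} = P · e^{tJ} · P⁻¹, and e^{tJ} can be computed block-by-block.

A has Jordan form
J =
  [-4,  1,  0]
  [ 0, -4,  0]
  [ 0,  0, -4]
(up to reordering of blocks).

Per-block formulas:
  For a 2×2 Jordan block J_2(-4): exp(t · J_2(-4)) = e^(-4t)·(I + t·N), where N is the 2×2 nilpotent shift.
  For a 1×1 block at λ = -4: exp(t · [-4]) = [e^(-4t)].

After assembling e^{tJ} and conjugating by P, we get:

e^{tA} =
  [exp(-4*t), 0, 0]
  [0, exp(-4*t), t*exp(-4*t)]
  [0, 0, exp(-4*t)]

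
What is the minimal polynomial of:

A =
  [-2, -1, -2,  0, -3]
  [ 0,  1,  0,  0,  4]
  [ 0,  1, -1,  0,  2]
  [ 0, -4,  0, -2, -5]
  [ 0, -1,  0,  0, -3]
x^3 + 4*x^2 + 5*x + 2

The characteristic polynomial is χ_A(x) = (x + 1)^3*(x + 2)^2, so the eigenvalues are known. The minimal polynomial is
  m_A(x) = Π_λ (x − λ)^{k_λ}
where k_λ is the size of the *largest* Jordan block for λ (equivalently, the smallest k with (A − λI)^k v = 0 for every generalised eigenvector v of λ).

  λ = -2: largest Jordan block has size 1, contributing (x + 2)
  λ = -1: largest Jordan block has size 2, contributing (x + 1)^2

So m_A(x) = (x + 1)^2*(x + 2) = x^3 + 4*x^2 + 5*x + 2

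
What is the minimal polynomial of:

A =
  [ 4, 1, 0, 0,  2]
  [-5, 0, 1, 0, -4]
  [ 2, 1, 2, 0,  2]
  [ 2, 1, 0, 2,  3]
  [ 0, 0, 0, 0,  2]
x^3 - 6*x^2 + 12*x - 8

The characteristic polynomial is χ_A(x) = (x - 2)^5, so the eigenvalues are known. The minimal polynomial is
  m_A(x) = Π_λ (x − λ)^{k_λ}
where k_λ is the size of the *largest* Jordan block for λ (equivalently, the smallest k with (A − λI)^k v = 0 for every generalised eigenvector v of λ).

  λ = 2: largest Jordan block has size 3, contributing (x − 2)^3

So m_A(x) = (x - 2)^3 = x^3 - 6*x^2 + 12*x - 8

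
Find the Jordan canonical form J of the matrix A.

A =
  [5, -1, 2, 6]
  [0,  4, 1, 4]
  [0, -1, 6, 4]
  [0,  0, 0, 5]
J_3(5) ⊕ J_1(5)

The characteristic polynomial is
  det(x·I − A) = x^4 - 20*x^3 + 150*x^2 - 500*x + 625 = (x - 5)^4

Eigenvalues and multiplicities (the geometric multiplicity of λ is n − rank(A − λI), which equals the number of Jordan blocks for λ):
  λ = 5: algebraic multiplicity = 4, geometric multiplicity = 2

Determining the block sizes for each eigenvalue:
  λ = 5: with am = 4 and gm = 2, the partition is not yet determined (e.g. several partitions of 4 into 2 parts exist). Let N = A − (5)·I. Computing rank(N^1) = 2, rank(N^2) = 1, rank(N^3) = 0; the number of blocks of size ≥ j is rank(N^{j−1}) − rank(N^j), giving [2, 1, 1]. So we have 1 block(s) of size 3, 1 block(s) of size 1 → block sizes [3, 1]

Assembling the blocks gives a Jordan form
J =
  [5, 1, 0, 0]
  [0, 5, 1, 0]
  [0, 0, 5, 0]
  [0, 0, 0, 5]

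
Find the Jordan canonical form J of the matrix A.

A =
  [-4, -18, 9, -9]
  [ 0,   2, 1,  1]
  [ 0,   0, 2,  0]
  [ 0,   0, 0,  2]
J_1(-4) ⊕ J_2(2) ⊕ J_1(2)

The characteristic polynomial is
  det(x·I − A) = x^4 - 2*x^3 - 12*x^2 + 40*x - 32 = (x - 2)^3*(x + 4)

Eigenvalues and multiplicities (the geometric multiplicity of λ is n − rank(A − λI), which equals the number of Jordan blocks for λ):
  λ = -4: algebraic multiplicity = 1, geometric multiplicity = 1
  λ = 2: algebraic multiplicity = 3, geometric multiplicity = 2

Determining the block sizes for each eigenvalue:
  λ = -4: one block (gm = 1), so the single block has size am = 1 → block sizes [1]
  λ = 2: 2 blocks summing to 3 forces exactly one block of size 2 and the rest size 1 → block sizes [2, 1]

Assembling the blocks gives a Jordan form
J =
  [-4, 0, 0, 0]
  [ 0, 2, 1, 0]
  [ 0, 0, 2, 0]
  [ 0, 0, 0, 2]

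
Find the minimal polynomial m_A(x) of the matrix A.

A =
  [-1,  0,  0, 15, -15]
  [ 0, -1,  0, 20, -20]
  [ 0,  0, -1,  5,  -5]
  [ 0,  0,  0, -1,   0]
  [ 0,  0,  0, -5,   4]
x^2 - 3*x - 4

The characteristic polynomial is χ_A(x) = (x - 4)*(x + 1)^4, so the eigenvalues are known. The minimal polynomial is
  m_A(x) = Π_λ (x − λ)^{k_λ}
where k_λ is the size of the *largest* Jordan block for λ (equivalently, the smallest k with (A − λI)^k v = 0 for every generalised eigenvector v of λ).

  λ = -1: largest Jordan block has size 1, contributing (x + 1)
  λ = 4: largest Jordan block has size 1, contributing (x − 4)

So m_A(x) = (x - 4)*(x + 1) = x^2 - 3*x - 4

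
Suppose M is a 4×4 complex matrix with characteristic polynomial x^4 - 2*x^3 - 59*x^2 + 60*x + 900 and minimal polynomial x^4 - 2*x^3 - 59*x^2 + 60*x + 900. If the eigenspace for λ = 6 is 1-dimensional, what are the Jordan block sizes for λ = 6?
Block sizes for λ = 6: [2]

Step 1 — from the characteristic polynomial, algebraic multiplicity of λ = 6 is 2. From dim ker(M − (6)·I) = 1, there are exactly 1 Jordan blocks for λ = 6.
Step 2 — from the minimal polynomial, the factor (x − 6)^2 tells us the largest block for λ = 6 has size 2.
Step 3 — with total size 2, 1 blocks, and largest block 2, the block sizes (in nonincreasing order) are [2].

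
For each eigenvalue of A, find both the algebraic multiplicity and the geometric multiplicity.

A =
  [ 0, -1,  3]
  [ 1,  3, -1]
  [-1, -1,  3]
λ = 2: alg = 3, geom = 1

Step 1 — factor the characteristic polynomial to read off the algebraic multiplicities:
  χ_A(x) = (x - 2)^3

Step 2 — compute geometric multiplicities via the rank-nullity identity g(λ) = n − rank(A − λI):
  rank(A − (2)·I) = 2, so dim ker(A − (2)·I) = n − 2 = 1

Summary:
  λ = 2: algebraic multiplicity = 3, geometric multiplicity = 1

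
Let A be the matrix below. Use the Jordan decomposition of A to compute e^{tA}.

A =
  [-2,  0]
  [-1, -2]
e^{tA} =
  [exp(-2*t), 0]
  [-t*exp(-2*t), exp(-2*t)]

Strategy: write A = P · J · P⁻¹ where J is a Jordan canonical form, so e^{tA} = P · e^{tJ} · P⁻¹, and e^{tJ} can be computed block-by-block.

A has Jordan form
J =
  [-2,  1]
  [ 0, -2]
(up to reordering of blocks).

Per-block formulas:
  For a 2×2 Jordan block J_2(-2): exp(t · J_2(-2)) = e^(-2t)·(I + t·N), where N is the 2×2 nilpotent shift.

After assembling e^{tJ} and conjugating by P, we get:

e^{tA} =
  [exp(-2*t), 0]
  [-t*exp(-2*t), exp(-2*t)]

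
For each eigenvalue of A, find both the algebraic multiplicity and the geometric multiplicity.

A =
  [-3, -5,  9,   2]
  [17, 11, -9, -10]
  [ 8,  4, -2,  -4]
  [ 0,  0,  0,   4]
λ = -2: alg = 1, geom = 1; λ = 4: alg = 3, geom = 2

Step 1 — factor the characteristic polynomial to read off the algebraic multiplicities:
  χ_A(x) = (x - 4)^3*(x + 2)

Step 2 — compute geometric multiplicities via the rank-nullity identity g(λ) = n − rank(A − λI):
  rank(A − (-2)·I) = 3, so dim ker(A − (-2)·I) = n − 3 = 1
  rank(A − (4)·I) = 2, so dim ker(A − (4)·I) = n − 2 = 2

Summary:
  λ = -2: algebraic multiplicity = 1, geometric multiplicity = 1
  λ = 4: algebraic multiplicity = 3, geometric multiplicity = 2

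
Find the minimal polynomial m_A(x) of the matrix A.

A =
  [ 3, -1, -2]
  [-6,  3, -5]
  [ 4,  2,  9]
x^3 - 15*x^2 + 75*x - 125

The characteristic polynomial is χ_A(x) = (x - 5)^3, so the eigenvalues are known. The minimal polynomial is
  m_A(x) = Π_λ (x − λ)^{k_λ}
where k_λ is the size of the *largest* Jordan block for λ (equivalently, the smallest k with (A − λI)^k v = 0 for every generalised eigenvector v of λ).

  λ = 5: largest Jordan block has size 3, contributing (x − 5)^3

So m_A(x) = (x - 5)^3 = x^3 - 15*x^2 + 75*x - 125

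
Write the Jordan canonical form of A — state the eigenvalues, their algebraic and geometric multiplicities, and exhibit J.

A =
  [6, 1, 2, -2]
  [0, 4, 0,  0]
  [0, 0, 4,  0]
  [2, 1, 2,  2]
J_2(4) ⊕ J_1(4) ⊕ J_1(4)

The characteristic polynomial is
  det(x·I − A) = x^4 - 16*x^3 + 96*x^2 - 256*x + 256 = (x - 4)^4

Eigenvalues and multiplicities (the geometric multiplicity of λ is n − rank(A − λI), which equals the number of Jordan blocks for λ):
  λ = 4: algebraic multiplicity = 4, geometric multiplicity = 3

Determining the block sizes for each eigenvalue:
  λ = 4: 3 blocks summing to 4 forces exactly one block of size 2 and the rest size 1 → block sizes [2, 1, 1]

Assembling the blocks gives a Jordan form
J =
  [4, 1, 0, 0]
  [0, 4, 0, 0]
  [0, 0, 4, 0]
  [0, 0, 0, 4]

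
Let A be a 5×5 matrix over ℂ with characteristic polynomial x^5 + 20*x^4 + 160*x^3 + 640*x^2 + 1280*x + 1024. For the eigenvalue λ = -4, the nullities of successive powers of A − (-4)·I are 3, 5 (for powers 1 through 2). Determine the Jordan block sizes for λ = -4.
Block sizes for λ = -4: [2, 2, 1]

From the dimensions of kernels of powers, the number of Jordan blocks of size at least j is d_j − d_{j−1} where d_j = dim ker(N^j) (with d_0 = 0). Computing the differences gives [3, 2].
The number of blocks of size exactly k is (#blocks of size ≥ k) − (#blocks of size ≥ k + 1), so the partition is: 1 block(s) of size 1, 2 block(s) of size 2.
In nonincreasing order the block sizes are [2, 2, 1].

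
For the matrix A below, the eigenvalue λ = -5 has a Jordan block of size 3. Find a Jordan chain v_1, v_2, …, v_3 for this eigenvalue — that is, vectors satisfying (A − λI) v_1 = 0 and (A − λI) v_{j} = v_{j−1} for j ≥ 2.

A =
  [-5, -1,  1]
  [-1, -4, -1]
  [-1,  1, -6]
A Jordan chain for λ = -5 of length 3:
v_1 = (0, 1, 1)ᵀ
v_2 = (-1, 1, 1)ᵀ
v_3 = (0, 1, 0)ᵀ

Let N = A − (-5)·I. We want v_3 with N^3 v_3 = 0 but N^2 v_3 ≠ 0; then v_{j-1} := N · v_j for j = 3, …, 2.

Pick v_3 = (0, 1, 0)ᵀ.
Then v_2 = N · v_3 = (-1, 1, 1)ᵀ.
Then v_1 = N · v_2 = (0, 1, 1)ᵀ.

Sanity check: (A − (-5)·I) v_1 = (0, 0, 0)ᵀ = 0. ✓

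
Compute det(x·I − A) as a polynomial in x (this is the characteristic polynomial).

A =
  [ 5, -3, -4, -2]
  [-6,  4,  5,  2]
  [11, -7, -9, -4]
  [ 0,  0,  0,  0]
x^4

Expanding det(x·I − A) (e.g. by cofactor expansion or by noting that A is similar to its Jordan form J, which has the same characteristic polynomial as A) gives
  χ_A(x) = x^4
which factors as x^4. The eigenvalues (with algebraic multiplicities) are λ = 0 with multiplicity 4.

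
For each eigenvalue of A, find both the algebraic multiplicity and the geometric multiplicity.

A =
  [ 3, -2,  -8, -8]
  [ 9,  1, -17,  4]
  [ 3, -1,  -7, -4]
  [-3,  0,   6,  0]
λ = -3: alg = 1, geom = 1; λ = 0: alg = 3, geom = 2

Step 1 — factor the characteristic polynomial to read off the algebraic multiplicities:
  χ_A(x) = x^3*(x + 3)

Step 2 — compute geometric multiplicities via the rank-nullity identity g(λ) = n − rank(A − λI):
  rank(A − (-3)·I) = 3, so dim ker(A − (-3)·I) = n − 3 = 1
  rank(A − (0)·I) = 2, so dim ker(A − (0)·I) = n − 2 = 2

Summary:
  λ = -3: algebraic multiplicity = 1, geometric multiplicity = 1
  λ = 0: algebraic multiplicity = 3, geometric multiplicity = 2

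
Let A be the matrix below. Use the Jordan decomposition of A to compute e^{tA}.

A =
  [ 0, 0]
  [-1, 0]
e^{tA} =
  [1, 0]
  [-t, 1]

Strategy: write A = P · J · P⁻¹ where J is a Jordan canonical form, so e^{tA} = P · e^{tJ} · P⁻¹, and e^{tJ} can be computed block-by-block.

A has Jordan form
J =
  [0, 1]
  [0, 0]
(up to reordering of blocks).

Per-block formulas:
  For a 2×2 Jordan block J_2(0): exp(t · J_2(0)) = e^(0t)·(I + t·N), where N is the 2×2 nilpotent shift.

After assembling e^{tJ} and conjugating by P, we get:

e^{tA} =
  [1, 0]
  [-t, 1]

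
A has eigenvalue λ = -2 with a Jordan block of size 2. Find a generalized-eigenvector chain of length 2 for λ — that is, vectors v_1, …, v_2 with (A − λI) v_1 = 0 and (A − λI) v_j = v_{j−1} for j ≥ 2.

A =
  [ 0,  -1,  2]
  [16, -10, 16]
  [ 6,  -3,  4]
A Jordan chain for λ = -2 of length 2:
v_1 = (2, 16, 6)ᵀ
v_2 = (1, 0, 0)ᵀ

Let N = A − (-2)·I. We want v_2 with N^2 v_2 = 0 but N^1 v_2 ≠ 0; then v_{j-1} := N · v_j for j = 2, …, 2.

Pick v_2 = (1, 0, 0)ᵀ.
Then v_1 = N · v_2 = (2, 16, 6)ᵀ.

Sanity check: (A − (-2)·I) v_1 = (0, 0, 0)ᵀ = 0. ✓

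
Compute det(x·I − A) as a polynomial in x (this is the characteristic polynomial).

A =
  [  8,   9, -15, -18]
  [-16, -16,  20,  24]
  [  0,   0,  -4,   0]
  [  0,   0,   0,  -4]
x^4 + 16*x^3 + 96*x^2 + 256*x + 256

Expanding det(x·I − A) (e.g. by cofactor expansion or by noting that A is similar to its Jordan form J, which has the same characteristic polynomial as A) gives
  χ_A(x) = x^4 + 16*x^3 + 96*x^2 + 256*x + 256
which factors as (x + 4)^4. The eigenvalues (with algebraic multiplicities) are λ = -4 with multiplicity 4.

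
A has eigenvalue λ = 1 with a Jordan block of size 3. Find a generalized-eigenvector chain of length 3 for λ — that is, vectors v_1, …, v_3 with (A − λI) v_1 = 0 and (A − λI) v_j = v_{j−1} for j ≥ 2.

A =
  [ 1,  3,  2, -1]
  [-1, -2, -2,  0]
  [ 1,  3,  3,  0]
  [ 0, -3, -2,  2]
A Jordan chain for λ = 1 of length 3:
v_1 = (-1, 1, -1, 1)ᵀ
v_2 = (0, -1, 1, 0)ᵀ
v_3 = (1, 0, 0, 0)ᵀ

Let N = A − (1)·I. We want v_3 with N^3 v_3 = 0 but N^2 v_3 ≠ 0; then v_{j-1} := N · v_j for j = 3, …, 2.

Pick v_3 = (1, 0, 0, 0)ᵀ.
Then v_2 = N · v_3 = (0, -1, 1, 0)ᵀ.
Then v_1 = N · v_2 = (-1, 1, -1, 1)ᵀ.

Sanity check: (A − (1)·I) v_1 = (0, 0, 0, 0)ᵀ = 0. ✓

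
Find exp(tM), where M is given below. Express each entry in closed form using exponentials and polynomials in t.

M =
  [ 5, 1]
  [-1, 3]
e^{tM} =
  [t*exp(4*t) + exp(4*t), t*exp(4*t)]
  [-t*exp(4*t), -t*exp(4*t) + exp(4*t)]

Strategy: write M = P · J · P⁻¹ where J is a Jordan canonical form, so e^{tM} = P · e^{tJ} · P⁻¹, and e^{tJ} can be computed block-by-block.

M has Jordan form
J =
  [4, 1]
  [0, 4]
(up to reordering of blocks).

Per-block formulas:
  For a 2×2 Jordan block J_2(4): exp(t · J_2(4)) = e^(4t)·(I + t·N), where N is the 2×2 nilpotent shift.

After assembling e^{tJ} and conjugating by P, we get:

e^{tM} =
  [t*exp(4*t) + exp(4*t), t*exp(4*t)]
  [-t*exp(4*t), -t*exp(4*t) + exp(4*t)]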